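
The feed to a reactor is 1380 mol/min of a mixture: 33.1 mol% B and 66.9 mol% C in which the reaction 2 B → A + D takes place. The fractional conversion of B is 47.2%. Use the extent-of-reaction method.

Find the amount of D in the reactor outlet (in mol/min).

B reacted = 0.472 × 456.8 = 215.6 mol/min; ν_B = −2, so ξ = 215.6/2 = 107.8 mol/min.
Outlet amounts (n = n₀ + ν ξ):
  B: 456.8 − 2(107.8) = 241.2
  A: 0 + 1(107.8) = 107.8
  D: 0 + 1(107.8) = 107.8
  C: 923.2 (inert)

108 mol/min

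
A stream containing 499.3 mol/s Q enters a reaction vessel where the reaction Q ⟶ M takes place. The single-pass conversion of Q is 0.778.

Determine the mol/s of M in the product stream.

Q reacted = 0.778 × 499.3 = 388.5 mol/s; ν_Q = −1, so ξ = 388.5/1 = 388.5 mol/s.
Outlet amounts (n = n₀ + ν ξ):
  Q: 499.3 − 1(388.5) = 110.8
  M: 0 + 1(388.5) = 388.5

388 mol/s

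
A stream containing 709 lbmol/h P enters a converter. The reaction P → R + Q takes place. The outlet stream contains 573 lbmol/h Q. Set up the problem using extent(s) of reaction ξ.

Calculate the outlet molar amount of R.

For Q: n = n₀ + 1ξ → 573 = 0 + 1ξ, giving ξ = 573 lbmol/h.
Outlet amounts (n = n₀ + ν ξ):
  P: 709 − 1(573) = 136
  R: 0 + 1(573) = 573
  Q: 0 + 1(573) = 573

573 lbmol/h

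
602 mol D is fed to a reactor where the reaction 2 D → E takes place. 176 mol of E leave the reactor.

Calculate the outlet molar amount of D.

250 mol

For E: n = n₀ + 1ξ → 176 = 0 + 1ξ, giving ξ = 176 mol.
Outlet amounts (n = n₀ + ν ξ):
  D: 602 − 2(176) = 250
  E: 0 + 1(176) = 176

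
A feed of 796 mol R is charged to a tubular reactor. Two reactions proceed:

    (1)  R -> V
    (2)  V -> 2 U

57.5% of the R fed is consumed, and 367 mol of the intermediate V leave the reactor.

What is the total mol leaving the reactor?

Conversion of R: R consumed = 1ξ₁ = 0.575 × 796 → ξ₁ = 457.7 mol.
V balance: n_V = 0 + 1ξ₁ − 1ξ₂ = 367 → ξ₂ = (1·457.7 − 367)/1 = 90.7 mol.
Outlet amounts (n = n₀ + Σ ν·ξ):
  R: 796 − 1(457.7) = 338.3
  V: 0 + 1(457.7) − 1(90.7) = 367
  U: 0 + 2(90.7) = 181.4
Total out = 338.3 + 367 + 181.4 = 886.7 mol.

887 mol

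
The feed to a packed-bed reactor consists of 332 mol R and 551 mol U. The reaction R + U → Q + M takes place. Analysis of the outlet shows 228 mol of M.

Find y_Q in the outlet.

For M: n = n₀ + 1ξ → 228 = 0 + 1ξ, giving ξ = 228 mol.
Outlet amounts (n = n₀ + ν ξ):
  R: 332 − 1(228) = 104
  U: 551 − 1(228) = 323
  Q: 0 + 1(228) = 228
  M: 0 + 1(228) = 228
Total out = 883 mol; y_Q = 228 / 883 = 0.2582.

0.258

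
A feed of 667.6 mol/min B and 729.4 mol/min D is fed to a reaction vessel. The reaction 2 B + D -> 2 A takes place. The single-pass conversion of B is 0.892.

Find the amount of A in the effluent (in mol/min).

B reacted = 0.892 × 667.6 = 595.5 mol/min; ν_B = −2, so ξ = 595.5/2 = 297.7 mol/min.
Outlet amounts (n = n₀ + ν ξ):
  B: 667.6 − 2(297.7) = 72.1
  D: 729.4 − 1(297.7) = 431.7
  A: 0 + 2(297.7) = 595.5

595 mol/min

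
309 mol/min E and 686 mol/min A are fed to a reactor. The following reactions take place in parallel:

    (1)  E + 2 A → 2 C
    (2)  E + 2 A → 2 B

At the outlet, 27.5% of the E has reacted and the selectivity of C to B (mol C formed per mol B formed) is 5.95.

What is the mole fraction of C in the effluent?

Conversion of E: E consumed = 0.275 × 309 = 84.98 mol/min = 1ξ₁ + 1ξ₂.
Selectivity: 2ξ₁ / (2ξ₂) = 5.95 → ξ₁ = 5.95 ξ₂.
Substitute: (1·5.95 + 1) ξ₂ = 84.98 → ξ₂ = 12.23 mol/min, ξ₁ = 72.75 mol/min.
Outlet amounts (n = n₀ + Σ ν·ξ):
  E: 309 − 1(72.75) − 1(12.23) = 224
  A: 686 − 2(72.75) − 2(12.23) = 516
  C: 0 + 2(72.75) = 145.5
  B: 0 + 2(12.23) = 24.45
Total out = 910 mol/min; y_C = 145.5 / 910 = 0.1599.

0.16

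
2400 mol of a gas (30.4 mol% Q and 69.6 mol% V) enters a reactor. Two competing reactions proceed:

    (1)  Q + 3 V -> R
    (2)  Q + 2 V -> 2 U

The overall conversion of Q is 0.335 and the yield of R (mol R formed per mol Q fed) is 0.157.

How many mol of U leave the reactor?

260 mol

Yield of R: 1ξ₁ / 729.6 = 0.157 → ξ₁ = 114.5 mol.
Conversion of Q: 1ξ₁ + 1ξ₂ = 0.335 × 729.6 = 244.4 → ξ₂ = 129.9 mol.
Outlet amounts (n = n₀ + Σ ν·ξ):
  Q: 729.6 − 1(114.5) − 1(129.9) = 485.2
  V: 1670 − 3(114.5) − 2(129.9) = 1067
  R: 0 + 1(114.5) = 114.5
  U: 0 + 2(129.9) = 259.7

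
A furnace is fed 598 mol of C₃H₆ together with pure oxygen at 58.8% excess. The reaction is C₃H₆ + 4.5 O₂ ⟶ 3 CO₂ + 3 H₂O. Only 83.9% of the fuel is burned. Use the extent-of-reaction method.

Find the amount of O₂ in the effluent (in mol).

2020 mol

Stoichiometric O₂ = 4.5 × 598 = 2691 mol; O₂ fed = 2691 × 1.588 = 4273 mol.
Fuel reacted = 0.839 × 598 → ξ = 501.7 mol.
Outlet (n = n₀ + ν ξ):
  C₃H₆: 598 − 1(501.7) = 96.28
  O₂: 4273 − 4.5(501.7) = 2016
  CO₂: 0 + 3(501.7) = 1505
  H₂O: 0 + 3(501.7) = 1505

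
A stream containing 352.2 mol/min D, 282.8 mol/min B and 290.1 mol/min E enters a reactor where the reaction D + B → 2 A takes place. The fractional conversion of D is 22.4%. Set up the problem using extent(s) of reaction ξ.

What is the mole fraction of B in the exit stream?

D reacted = 0.224 × 352.2 = 78.89 mol/min; ν_D = −1, so ξ = 78.89/1 = 78.89 mol/min.
Outlet amounts (n = n₀ + ν ξ):
  D: 352.2 − 1(78.89) = 273.3
  B: 282.8 − 1(78.89) = 203.9
  A: 0 + 2(78.89) = 157.8
  E: 290.1 (inert)
Total out = 925.1 mol/min; y_B = 203.9 / 925.1 = 0.2204.

0.22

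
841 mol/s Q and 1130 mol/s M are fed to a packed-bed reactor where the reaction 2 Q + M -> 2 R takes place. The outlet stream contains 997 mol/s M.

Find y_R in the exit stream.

0.145

For M: n = n₀ − 1ξ → 997 = 1130 − 1ξ, giving ξ = 133 mol/s.
Outlet amounts (n = n₀ + ν ξ):
  Q: 841 − 2(133) = 575
  M: 1130 − 1(133) = 997
  R: 0 + 2(133) = 266
Total out = 1838 mol/s; y_R = 266 / 1838 = 0.1447.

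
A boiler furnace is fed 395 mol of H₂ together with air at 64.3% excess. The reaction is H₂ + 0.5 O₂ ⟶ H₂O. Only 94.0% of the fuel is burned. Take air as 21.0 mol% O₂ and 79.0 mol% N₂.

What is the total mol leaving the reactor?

1750 mol

Stoichiometric O₂ = 0.5 × 395 = 197.5 mol; O₂ fed = 197.5 × 1.643 = 324.5 mol.
N₂ fed = 324.5 × 79/21 = 1221 mol.
Fuel reacted = 0.94 × 395 → ξ = 371.3 mol.
Outlet (n = n₀ + ν ξ):
  H₂: 395 − 1(371.3) = 23.7
  O₂: 324.5 − 0.5(371.3) = 138.8
  N₂: 1221 (inert)
  H₂O: 0 + 1(371.3) = 371.3
Total out = 23.7 + 138.8 + 1221 + 371.3 = 1755 mol.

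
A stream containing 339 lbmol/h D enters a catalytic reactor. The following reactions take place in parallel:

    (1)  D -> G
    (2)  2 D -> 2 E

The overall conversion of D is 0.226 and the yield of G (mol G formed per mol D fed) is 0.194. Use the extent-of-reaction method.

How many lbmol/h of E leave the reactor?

10.8 lbmol/h

Yield of G: 1ξ₁ / 339 = 0.194 → ξ₁ = 65.77 lbmol/h.
Conversion of D: 1ξ₁ + 2ξ₂ = 0.226 × 339 = 76.61 → ξ₂ = 5.424 lbmol/h.
Outlet amounts (n = n₀ + Σ ν·ξ):
  D: 339 − 1(65.77) − 2(5.424) = 262.4
  G: 0 + 1(65.77) = 65.77
  E: 0 + 2(5.424) = 10.85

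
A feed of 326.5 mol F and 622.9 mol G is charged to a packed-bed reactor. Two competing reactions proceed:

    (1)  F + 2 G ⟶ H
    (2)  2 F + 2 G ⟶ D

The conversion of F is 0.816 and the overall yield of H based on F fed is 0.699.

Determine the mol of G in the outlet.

128 mol

Yield of H: 1ξ₁ / 326.5 = 0.699 → ξ₁ = 228.2 mol.
Conversion of F: 1ξ₁ + 2ξ₂ = 0.816 × 326.5 = 266.4 → ξ₂ = 19.1 mol.
Outlet amounts (n = n₀ + Σ ν·ξ):
  F: 326.5 − 1(228.2) − 2(19.1) = 60.08
  G: 622.9 − 2(228.2) − 2(19.1) = 128.3
  H: 0 + 1(228.2) = 228.2
  D: 0 + 1(19.1) = 19.1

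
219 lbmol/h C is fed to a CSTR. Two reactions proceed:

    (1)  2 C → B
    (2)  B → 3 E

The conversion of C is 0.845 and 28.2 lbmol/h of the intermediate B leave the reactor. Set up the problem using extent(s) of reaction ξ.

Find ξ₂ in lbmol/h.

ξ₂ = 64.3 lbmol/h

Conversion of C: C consumed = 2ξ₁ = 0.845 × 219 → ξ₁ = 92.53 lbmol/h.
B balance: n_B = 0 + 1ξ₁ − 1ξ₂ = 28.2 → ξ₂ = (1·92.53 − 28.2)/1 = 64.33 lbmol/h.
Outlet amounts (n = n₀ + Σ ν·ξ):
  C: 219 − 2(92.53) = 33.94
  B: 0 + 1(92.53) − 1(64.33) = 28.2
  E: 0 + 3(64.33) = 193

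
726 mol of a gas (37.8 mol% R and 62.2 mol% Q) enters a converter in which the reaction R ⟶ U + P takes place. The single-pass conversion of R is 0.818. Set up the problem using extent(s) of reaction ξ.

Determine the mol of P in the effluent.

224 mol

R reacted = 0.818 × 274.4 = 224.5 mol; ν_R = −1, so ξ = 224.5/1 = 224.5 mol.
Outlet amounts (n = n₀ + ν ξ):
  R: 274.4 − 1(224.5) = 49.95
  U: 0 + 1(224.5) = 224.5
  P: 0 + 1(224.5) = 224.5
  Q: 451.6 (inert)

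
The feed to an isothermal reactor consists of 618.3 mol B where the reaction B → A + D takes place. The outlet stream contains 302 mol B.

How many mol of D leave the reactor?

316 mol

For B: n = n₀ − 1ξ → 302 = 618.3 − 1ξ, giving ξ = 316.3 mol.
Outlet amounts (n = n₀ + ν ξ):
  B: 618.3 − 1(316.3) = 302
  A: 0 + 1(316.3) = 316.3
  D: 0 + 1(316.3) = 316.3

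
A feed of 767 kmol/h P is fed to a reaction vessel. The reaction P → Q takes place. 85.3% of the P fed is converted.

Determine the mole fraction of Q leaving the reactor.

P reacted = 0.853 × 767 = 654.3 kmol/h; ν_P = −1, so ξ = 654.3/1 = 654.3 kmol/h.
Outlet amounts (n = n₀ + ν ξ):
  P: 767 − 1(654.3) = 112.7
  Q: 0 + 1(654.3) = 654.3
Total out = 767 kmol/h; y_Q = 654.3 / 767 = 0.853.

0.853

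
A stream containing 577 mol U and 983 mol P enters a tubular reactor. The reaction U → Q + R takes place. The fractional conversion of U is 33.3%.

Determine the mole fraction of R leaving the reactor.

U reacted = 0.333 × 577 = 192.1 mol; ν_U = −1, so ξ = 192.1/1 = 192.1 mol.
Outlet amounts (n = n₀ + ν ξ):
  U: 577 − 1(192.1) = 384.9
  Q: 0 + 1(192.1) = 192.1
  R: 0 + 1(192.1) = 192.1
  P: 983 (inert)
Total out = 1752 mol; y_R = 192.1 / 1752 = 0.1097.

0.11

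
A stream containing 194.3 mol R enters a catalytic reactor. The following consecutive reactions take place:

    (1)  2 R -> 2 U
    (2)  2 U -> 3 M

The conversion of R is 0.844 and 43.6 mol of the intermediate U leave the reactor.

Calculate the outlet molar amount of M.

Conversion of R: R consumed = 2ξ₁ = 0.844 × 194.3 → ξ₁ = 81.99 mol.
U balance: n_U = 0 + 2ξ₁ − 2ξ₂ = 43.6 → ξ₂ = (2·81.99 − 43.6)/2 = 60.19 mol.
Outlet amounts (n = n₀ + Σ ν·ξ):
  R: 194.3 − 2(81.99) = 30.31
  U: 0 + 2(81.99) − 2(60.19) = 43.6
  M: 0 + 3(60.19) = 180.6

181 mol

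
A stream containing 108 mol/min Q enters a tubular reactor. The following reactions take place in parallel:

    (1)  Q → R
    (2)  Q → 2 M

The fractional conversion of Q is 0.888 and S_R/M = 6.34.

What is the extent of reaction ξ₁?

Conversion of Q: Q consumed = 0.888 × 108 = 95.9 mol/min = 1ξ₁ + 1ξ₂.
Selectivity: 1ξ₁ / (2ξ₂) = 6.34 → ξ₁ = 12.68 ξ₂.
Substitute: (1·12.68 + 1) ξ₂ = 95.9 → ξ₂ = 7.011 mol/min, ξ₁ = 88.89 mol/min.
Outlet amounts (n = n₀ + Σ ν·ξ):
  Q: 108 − 1(88.89) − 1(7.011) = 12.1
  R: 0 + 1(88.89) = 88.89
  M: 0 + 2(7.011) = 14.02

ξ₁ = 88.9 mol/min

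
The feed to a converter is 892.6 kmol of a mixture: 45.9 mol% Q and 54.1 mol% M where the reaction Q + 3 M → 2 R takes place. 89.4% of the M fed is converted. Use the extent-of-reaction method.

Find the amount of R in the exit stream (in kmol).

288 kmol

M reacted = 0.894 × 482.9 = 431.7 kmol; ν_M = −3, so ξ = 431.7/3 = 143.9 kmol.
Outlet amounts (n = n₀ + ν ξ):
  Q: 409.7 − 1(143.9) = 265.8
  M: 482.9 − 3(143.9) = 51.19
  R: 0 + 2(143.9) = 287.8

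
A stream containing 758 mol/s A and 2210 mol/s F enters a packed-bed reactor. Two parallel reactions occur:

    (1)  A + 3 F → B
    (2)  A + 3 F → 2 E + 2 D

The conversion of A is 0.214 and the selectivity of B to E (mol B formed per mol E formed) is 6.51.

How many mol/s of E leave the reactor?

Conversion of A: A consumed = 0.214 × 758 = 162.2 mol/s = 1ξ₁ + 1ξ₂.
Selectivity: 1ξ₁ / (2ξ₂) = 6.51 → ξ₁ = 13.02 ξ₂.
Substitute: (1·13.02 + 1) ξ₂ = 162.2 → ξ₂ = 11.57 mol/s, ξ₁ = 150.6 mol/s.
Outlet amounts (n = n₀ + Σ ν·ξ):
  A: 758 − 1(150.6) − 1(11.57) = 595.8
  F: 2210 − 3(150.6) − 3(11.57) = 1723
  B: 0 + 1(150.6) = 150.6
  E: 0 + 2(11.57) = 23.14
  D: 0 + 2(11.57) = 23.14

23.1 mol/s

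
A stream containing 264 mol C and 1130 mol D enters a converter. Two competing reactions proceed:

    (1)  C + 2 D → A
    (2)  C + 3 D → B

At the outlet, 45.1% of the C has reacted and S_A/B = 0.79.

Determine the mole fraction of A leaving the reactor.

0.0482

Conversion of C: C consumed = 0.451 × 264 = 119.1 mol = 1ξ₁ + 1ξ₂.
Selectivity: 1ξ₁ / (1ξ₂) = 0.79 → ξ₁ = 0.79 ξ₂.
Substitute: (1·0.79 + 1) ξ₂ = 119.1 → ξ₂ = 66.52 mol, ξ₁ = 52.55 mol.
Outlet amounts (n = n₀ + Σ ν·ξ):
  C: 264 − 1(52.55) − 1(66.52) = 144.9
  D: 1130 − 2(52.55) − 3(66.52) = 825.4
  A: 0 + 1(52.55) = 52.55
  B: 0 + 1(66.52) = 66.52
Total out = 1089 mol; y_A = 52.55 / 1089 = 0.04824.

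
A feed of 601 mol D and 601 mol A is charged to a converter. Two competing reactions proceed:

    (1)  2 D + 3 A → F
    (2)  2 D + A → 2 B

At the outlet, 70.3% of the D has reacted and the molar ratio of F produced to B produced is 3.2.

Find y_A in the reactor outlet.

0.055

Conversion of D: D consumed = 0.703 × 601 = 422.5 mol = 2ξ₁ + 2ξ₂.
Selectivity: 1ξ₁ / (2ξ₂) = 3.2 → ξ₁ = 6.4 ξ₂.
Substitute: (2·6.4 + 2) ξ₂ = 422.5 → ξ₂ = 28.55 mol, ξ₁ = 182.7 mol.
Outlet amounts (n = n₀ + Σ ν·ξ):
  D: 601 − 2(182.7) − 2(28.55) = 178.5
  A: 601 − 3(182.7) − 1(28.55) = 24.34
  F: 0 + 1(182.7) = 182.7
  B: 0 + 2(28.55) = 57.09
Total out = 442.6 mol; y_A = 24.34 / 442.6 = 0.05499.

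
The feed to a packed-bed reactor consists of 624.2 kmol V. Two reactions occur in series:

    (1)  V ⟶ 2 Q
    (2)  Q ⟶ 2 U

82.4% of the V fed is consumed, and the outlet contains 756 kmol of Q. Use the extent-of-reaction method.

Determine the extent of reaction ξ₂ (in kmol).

Conversion of V: V consumed = 1ξ₁ = 0.824 × 624.2 → ξ₁ = 514.3 kmol.
Q balance: n_Q = 0 + 2ξ₁ − 1ξ₂ = 756 → ξ₂ = (2·514.3 − 756)/1 = 272.7 kmol.
Outlet amounts (n = n₀ + Σ ν·ξ):
  V: 624.2 − 1(514.3) = 109.9
  Q: 0 + 2(514.3) − 1(272.7) = 756
  U: 0 + 2(272.7) = 545.4

ξ₂ = 273 kmol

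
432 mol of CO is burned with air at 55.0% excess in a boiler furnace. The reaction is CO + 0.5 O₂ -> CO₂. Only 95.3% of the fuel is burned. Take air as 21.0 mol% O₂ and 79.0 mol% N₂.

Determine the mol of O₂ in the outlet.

Stoichiometric O₂ = 0.5 × 432 = 216 mol; O₂ fed = 216 × 1.550 = 334.8 mol.
N₂ fed = 334.8 × 79/21 = 1259 mol.
Fuel reacted = 0.953 × 432 → ξ = 411.7 mol.
Outlet (n = n₀ + ν ξ):
  CO: 432 − 1(411.7) = 20.3
  O₂: 334.8 − 0.5(411.7) = 129
  N₂: 1259 (inert)
  CO₂: 0 + 1(411.7) = 411.7

129 mol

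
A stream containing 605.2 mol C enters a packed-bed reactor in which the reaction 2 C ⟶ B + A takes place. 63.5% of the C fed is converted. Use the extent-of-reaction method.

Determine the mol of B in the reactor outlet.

C reacted = 0.635 × 605.2 = 384.3 mol; ν_C = −2, so ξ = 384.3/2 = 192.2 mol.
Outlet amounts (n = n₀ + ν ξ):
  C: 605.2 − 2(192.2) = 220.9
  B: 0 + 1(192.2) = 192.2
  A: 0 + 1(192.2) = 192.2

192 mol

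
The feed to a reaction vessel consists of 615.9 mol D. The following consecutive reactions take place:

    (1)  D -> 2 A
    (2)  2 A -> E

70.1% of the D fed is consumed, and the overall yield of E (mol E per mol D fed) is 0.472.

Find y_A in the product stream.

Conversion of D: D consumed = 1ξ₁ = 0.701 × 615.9 → ξ₁ = 431.7 mol.
Yield of E: 1ξ₂ / 615.9 = 0.472 → ξ₂ = 290.7 mol.
Outlet amounts (n = n₀ + Σ ν·ξ):
  D: 615.9 − 1(431.7) = 184.2
  A: 0 + 2(431.7) − 2(290.7) = 282.1
  E: 0 + 1(290.7) = 290.7
Total out = 756.9 mol; y_A = 282.1 / 756.9 = 0.3727.

0.373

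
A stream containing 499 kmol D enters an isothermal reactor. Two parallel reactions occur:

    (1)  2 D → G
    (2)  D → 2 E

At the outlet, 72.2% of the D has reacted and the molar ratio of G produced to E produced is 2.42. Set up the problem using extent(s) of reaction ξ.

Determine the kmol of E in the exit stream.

Conversion of D: D consumed = 0.722 × 499 = 360.3 kmol = 2ξ₁ + 1ξ₂.
Selectivity: 1ξ₁ / (2ξ₂) = 2.42 → ξ₁ = 4.84 ξ₂.
Substitute: (2·4.84 + 1) ξ₂ = 360.3 → ξ₂ = 33.73 kmol, ξ₁ = 163.3 kmol.
Outlet amounts (n = n₀ + Σ ν·ξ):
  D: 499 − 2(163.3) − 1(33.73) = 138.7
  G: 0 + 1(163.3) = 163.3
  E: 0 + 2(33.73) = 67.47

67.5 kmol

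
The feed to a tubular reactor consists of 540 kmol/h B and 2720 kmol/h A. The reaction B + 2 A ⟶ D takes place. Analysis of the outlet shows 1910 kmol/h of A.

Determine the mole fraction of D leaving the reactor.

0.165

For A: n = n₀ − 2ξ → 1910 = 2720 − 2ξ, giving ξ = 405 kmol/h.
Outlet amounts (n = n₀ + ν ξ):
  B: 540 − 1(405) = 135
  A: 2720 − 2(405) = 1910
  D: 0 + 1(405) = 405
Total out = 2450 kmol/h; y_D = 405 / 2450 = 0.1653.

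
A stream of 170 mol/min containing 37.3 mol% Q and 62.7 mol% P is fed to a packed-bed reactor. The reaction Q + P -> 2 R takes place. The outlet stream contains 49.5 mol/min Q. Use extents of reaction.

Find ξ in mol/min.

For Q: n = n₀ − 1ξ → 49.5 = 63.41 − 1ξ, giving ξ = 13.91 mol/min.
Outlet amounts (n = n₀ + ν ξ):
  Q: 63.41 − 1(13.91) = 49.5
  P: 106.6 − 1(13.91) = 92.68
  R: 0 + 2(13.91) = 27.82

ξ = 13.9 mol/min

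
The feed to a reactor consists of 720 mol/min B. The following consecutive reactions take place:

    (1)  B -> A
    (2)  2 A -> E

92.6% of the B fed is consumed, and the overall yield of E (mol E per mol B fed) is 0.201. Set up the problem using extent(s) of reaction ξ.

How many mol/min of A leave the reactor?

377 mol/min

Conversion of B: B consumed = 1ξ₁ = 0.926 × 720 → ξ₁ = 666.7 mol/min.
Yield of E: 1ξ₂ / 720 = 0.201 → ξ₂ = 144.7 mol/min.
Outlet amounts (n = n₀ + Σ ν·ξ):
  B: 720 − 1(666.7) = 53.28
  A: 0 + 1(666.7) − 2(144.7) = 377.3
  E: 0 + 1(144.7) = 144.7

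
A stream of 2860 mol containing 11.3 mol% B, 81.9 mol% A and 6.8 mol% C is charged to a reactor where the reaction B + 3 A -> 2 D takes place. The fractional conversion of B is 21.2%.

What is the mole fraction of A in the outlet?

B reacted = 0.212 × 323.2 = 68.51 mol; ν_B = −1, so ξ = 68.51/1 = 68.51 mol.
Outlet amounts (n = n₀ + ν ξ):
  B: 323.2 − 1(68.51) = 254.7
  A: 2342 − 3(68.51) = 2137
  D: 0 + 2(68.51) = 137
  C: 194.5 (inert)
Total out = 2723 mol; y_A = 2137 / 2723 = 0.7847.

0.785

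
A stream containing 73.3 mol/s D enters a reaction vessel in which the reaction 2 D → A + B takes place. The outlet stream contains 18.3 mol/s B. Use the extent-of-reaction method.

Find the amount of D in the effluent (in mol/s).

For B: n = n₀ + 1ξ → 18.3 = 0 + 1ξ, giving ξ = 18.3 mol/s.
Outlet amounts (n = n₀ + ν ξ):
  D: 73.3 − 2(18.3) = 36.7
  A: 0 + 1(18.3) = 18.3
  B: 0 + 1(18.3) = 18.3

36.7 mol/s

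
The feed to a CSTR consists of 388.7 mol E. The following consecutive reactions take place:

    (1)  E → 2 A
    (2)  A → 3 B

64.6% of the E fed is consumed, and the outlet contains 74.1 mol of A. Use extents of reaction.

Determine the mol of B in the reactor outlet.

Conversion of E: E consumed = 1ξ₁ = 0.646 × 388.7 → ξ₁ = 251.1 mol.
A balance: n_A = 0 + 2ξ₁ − 1ξ₂ = 74.1 → ξ₂ = (2·251.1 − 74.1)/1 = 428.1 mol.
Outlet amounts (n = n₀ + Σ ν·ξ):
  E: 388.7 − 1(251.1) = 137.6
  A: 0 + 2(251.1) − 1(428.1) = 74.1
  B: 0 + 3(428.1) = 1284

1280 mol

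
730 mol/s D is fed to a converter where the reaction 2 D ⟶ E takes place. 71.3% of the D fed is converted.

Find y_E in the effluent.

0.554

D reacted = 0.713 × 730 = 520.5 mol/s; ν_D = −2, so ξ = 520.5/2 = 260.2 mol/s.
Outlet amounts (n = n₀ + ν ξ):
  D: 730 − 2(260.2) = 209.5
  E: 0 + 1(260.2) = 260.2
Total out = 469.8 mol/s; y_E = 260.2 / 469.8 = 0.554.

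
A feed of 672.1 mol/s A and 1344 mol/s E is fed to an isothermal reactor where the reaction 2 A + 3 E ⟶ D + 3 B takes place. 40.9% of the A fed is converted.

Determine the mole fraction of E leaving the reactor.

0.496

A reacted = 0.409 × 672.1 = 274.9 mol/s; ν_A = −2, so ξ = 274.9/2 = 137.4 mol/s.
Outlet amounts (n = n₀ + ν ξ):
  A: 672.1 − 2(137.4) = 397.2
  E: 1344 − 3(137.4) = 931.7
  D: 0 + 1(137.4) = 137.4
  B: 0 + 3(137.4) = 412.3
Total out = 1879 mol/s; y_E = 931.7 / 1879 = 0.4959.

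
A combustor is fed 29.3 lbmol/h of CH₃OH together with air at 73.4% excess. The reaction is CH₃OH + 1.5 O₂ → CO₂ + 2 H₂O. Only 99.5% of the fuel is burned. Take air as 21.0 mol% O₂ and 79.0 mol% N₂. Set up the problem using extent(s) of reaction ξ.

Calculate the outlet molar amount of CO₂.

Stoichiometric O₂ = 1.5 × 29.3 = 43.95 lbmol/h; O₂ fed = 43.95 × 1.734 = 76.21 lbmol/h.
N₂ fed = 76.21 × 79/21 = 286.7 lbmol/h.
Fuel reacted = 0.995 × 29.3 → ξ = 29.15 lbmol/h.
Outlet (n = n₀ + ν ξ):
  CH₃OH: 29.3 − 1(29.15) = 0.1465
  O₂: 76.21 − 1.5(29.15) = 32.48
  N₂: 286.7 (inert)
  CO₂: 0 + 1(29.15) = 29.15
  H₂O: 0 + 2(29.15) = 58.31

29.2 lbmol/h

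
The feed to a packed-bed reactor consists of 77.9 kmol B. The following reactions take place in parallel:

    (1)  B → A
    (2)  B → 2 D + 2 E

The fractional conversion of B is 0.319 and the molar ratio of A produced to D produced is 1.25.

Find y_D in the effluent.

Conversion of B: B consumed = 0.319 × 77.9 = 24.85 kmol = 1ξ₁ + 1ξ₂.
Selectivity: 1ξ₁ / (2ξ₂) = 1.25 → ξ₁ = 2.5 ξ₂.
Substitute: (1·2.5 + 1) ξ₂ = 24.85 → ξ₂ = 7.1 kmol, ξ₁ = 17.75 kmol.
Outlet amounts (n = n₀ + Σ ν·ξ):
  B: 77.9 − 1(17.75) − 1(7.1) = 53.05
  A: 0 + 1(17.75) = 17.75
  D: 0 + 2(7.1) = 14.2
  E: 0 + 2(7.1) = 14.2
Total out = 99.2 kmol; y_D = 14.2 / 99.2 = 0.1431.

0.143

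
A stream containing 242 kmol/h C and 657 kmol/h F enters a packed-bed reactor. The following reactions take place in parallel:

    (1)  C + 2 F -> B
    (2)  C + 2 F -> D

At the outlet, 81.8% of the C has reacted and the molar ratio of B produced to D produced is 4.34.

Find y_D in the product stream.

0.0737

Conversion of C: C consumed = 0.818 × 242 = 198 kmol/h = 1ξ₁ + 1ξ₂.
Selectivity: 1ξ₁ / (1ξ₂) = 4.34 → ξ₁ = 4.34 ξ₂.
Substitute: (1·4.34 + 1) ξ₂ = 198 → ξ₂ = 37.07 kmol/h, ξ₁ = 160.9 kmol/h.
Outlet amounts (n = n₀ + Σ ν·ξ):
  C: 242 − 1(160.9) − 1(37.07) = 44.04
  F: 657 − 2(160.9) − 2(37.07) = 261.1
  B: 0 + 1(160.9) = 160.9
  D: 0 + 1(37.07) = 37.07
Total out = 503.1 kmol/h; y_D = 37.07 / 503.1 = 0.07369.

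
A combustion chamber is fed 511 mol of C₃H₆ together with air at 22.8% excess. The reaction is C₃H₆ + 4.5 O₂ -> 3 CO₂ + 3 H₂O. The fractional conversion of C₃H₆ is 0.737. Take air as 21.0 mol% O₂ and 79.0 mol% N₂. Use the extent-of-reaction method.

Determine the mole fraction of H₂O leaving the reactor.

0.0799

Stoichiometric O₂ = 4.5 × 511 = 2300 mol; O₂ fed = 2300 × 1.228 = 2824 mol.
N₂ fed = 2824 × 79/21 = 10620 mol.
Fuel reacted = 0.737 × 511 → ξ = 376.6 mol.
Outlet (n = n₀ + ν ξ):
  C₃H₆: 511 − 1(376.6) = 134.4
  O₂: 2824 − 4.5(376.6) = 1129
  N₂: 10620 (inert)
  CO₂: 0 + 3(376.6) = 1130
  H₂O: 0 + 3(376.6) = 1130
Total out = 14150 mol; y_H₂O = 1130 / 14150 = 0.07987.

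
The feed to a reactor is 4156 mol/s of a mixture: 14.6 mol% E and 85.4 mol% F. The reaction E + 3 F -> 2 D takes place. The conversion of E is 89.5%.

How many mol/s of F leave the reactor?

E reacted = 0.895 × 606.8 = 543.1 mol/s; ν_E = −1, so ξ = 543.1/1 = 543.1 mol/s.
Outlet amounts (n = n₀ + ν ξ):
  E: 606.8 − 1(543.1) = 63.71
  F: 3549 − 3(543.1) = 1920
  D: 0 + 2(543.1) = 1086

1920 mol/s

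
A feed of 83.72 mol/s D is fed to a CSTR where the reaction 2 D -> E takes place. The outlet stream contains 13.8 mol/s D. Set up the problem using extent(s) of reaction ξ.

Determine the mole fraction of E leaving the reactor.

For D: n = n₀ − 2ξ → 13.8 = 83.72 − 2ξ, giving ξ = 34.96 mol/s.
Outlet amounts (n = n₀ + ν ξ):
  D: 83.72 − 2(34.96) = 13.8
  E: 0 + 1(34.96) = 34.96
Total out = 48.76 mol/s; y_E = 34.96 / 48.76 = 0.717.

0.717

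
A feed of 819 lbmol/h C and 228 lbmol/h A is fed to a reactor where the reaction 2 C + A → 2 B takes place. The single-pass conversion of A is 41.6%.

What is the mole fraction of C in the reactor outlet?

0.661

A reacted = 0.416 × 228 = 94.85 lbmol/h; ν_A = −1, so ξ = 94.85/1 = 94.85 lbmol/h.
Outlet amounts (n = n₀ + ν ξ):
  C: 819 − 2(94.85) = 629.3
  A: 228 − 1(94.85) = 133.2
  B: 0 + 2(94.85) = 189.7
Total out = 952.2 lbmol/h; y_C = 629.3 / 952.2 = 0.6609.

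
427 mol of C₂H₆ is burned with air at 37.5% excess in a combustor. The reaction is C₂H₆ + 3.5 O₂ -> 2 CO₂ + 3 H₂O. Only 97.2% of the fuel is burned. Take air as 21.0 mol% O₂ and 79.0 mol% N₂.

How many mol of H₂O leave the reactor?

1250 mol

Stoichiometric O₂ = 3.5 × 427 = 1494 mol; O₂ fed = 1494 × 1.375 = 2055 mol.
N₂ fed = 2055 × 79/21 = 7730 mol.
Fuel reacted = 0.972 × 427 → ξ = 415 mol.
Outlet (n = n₀ + ν ξ):
  C₂H₆: 427 − 1(415) = 11.96
  O₂: 2055 − 3.5(415) = 602.3
  N₂: 7730 (inert)
  CO₂: 0 + 2(415) = 830.1
  H₂O: 0 + 3(415) = 1245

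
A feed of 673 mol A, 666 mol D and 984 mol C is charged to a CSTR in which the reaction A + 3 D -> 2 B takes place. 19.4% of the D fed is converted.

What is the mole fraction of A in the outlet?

D reacted = 0.194 × 666 = 129.2 mol; ν_D = −3, so ξ = 129.2/3 = 43.07 mol.
Outlet amounts (n = n₀ + ν ξ):
  A: 673 − 1(43.07) = 629.9
  D: 666 − 3(43.07) = 536.8
  B: 0 + 2(43.07) = 86.14
  C: 984 (inert)
Total out = 2237 mol; y_A = 629.9 / 2237 = 0.2816.

0.282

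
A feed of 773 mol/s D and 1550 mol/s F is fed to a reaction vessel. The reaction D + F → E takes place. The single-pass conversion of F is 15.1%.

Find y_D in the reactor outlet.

F reacted = 0.151 × 1550 = 234 mol/s; ν_F = −1, so ξ = 234/1 = 234 mol/s.
Outlet amounts (n = n₀ + ν ξ):
  D: 773 − 1(234) = 539
  F: 1550 − 1(234) = 1316
  E: 0 + 1(234) = 234
Total out = 2089 mol/s; y_D = 539 / 2089 = 0.258.

0.258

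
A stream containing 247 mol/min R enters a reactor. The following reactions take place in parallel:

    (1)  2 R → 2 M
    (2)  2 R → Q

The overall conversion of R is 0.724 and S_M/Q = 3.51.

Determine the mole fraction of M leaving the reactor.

0.531

Conversion of R: R consumed = 0.724 × 247 = 178.8 mol/min = 2ξ₁ + 2ξ₂.
Selectivity: 2ξ₁ / (1ξ₂) = 3.51 → ξ₁ = 1.755 ξ₂.
Substitute: (2·1.755 + 2) ξ₂ = 178.8 → ξ₂ = 32.46 mol/min, ξ₁ = 56.96 mol/min.
Outlet amounts (n = n₀ + Σ ν·ξ):
  R: 247 − 2(56.96) − 2(32.46) = 68.17
  M: 0 + 2(56.96) = 113.9
  Q: 0 + 1(32.46) = 32.46
Total out = 214.5 mol/min; y_M = 113.9 / 214.5 = 0.531.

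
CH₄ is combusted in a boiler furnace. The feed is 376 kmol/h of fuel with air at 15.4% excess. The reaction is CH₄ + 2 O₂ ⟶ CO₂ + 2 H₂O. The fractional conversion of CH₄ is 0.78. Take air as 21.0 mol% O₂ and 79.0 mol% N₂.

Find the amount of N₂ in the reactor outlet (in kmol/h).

3260 kmol/h

Stoichiometric O₂ = 2 × 376 = 752 kmol/h; O₂ fed = 752 × 1.154 = 867.8 kmol/h.
N₂ fed = 867.8 × 79/21 = 3265 kmol/h.
Fuel reacted = 0.78 × 376 → ξ = 293.3 kmol/h.
Outlet (n = n₀ + ν ξ):
  CH₄: 376 − 1(293.3) = 82.72
  O₂: 867.8 − 2(293.3) = 281.2
  N₂: 3265 (inert)
  CO₂: 0 + 1(293.3) = 293.3
  H₂O: 0 + 2(293.3) = 586.6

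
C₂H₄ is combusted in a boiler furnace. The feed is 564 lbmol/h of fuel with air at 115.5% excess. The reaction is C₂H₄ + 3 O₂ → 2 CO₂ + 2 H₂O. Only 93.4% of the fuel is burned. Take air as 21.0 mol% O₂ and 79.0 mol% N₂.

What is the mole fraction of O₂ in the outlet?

Stoichiometric O₂ = 3 × 564 = 1692 lbmol/h; O₂ fed = 1692 × 2.155 = 3646 lbmol/h.
N₂ fed = 3646 × 79/21 = 13720 lbmol/h.
Fuel reacted = 0.934 × 564 → ξ = 526.8 lbmol/h.
Outlet (n = n₀ + ν ξ):
  C₂H₄: 564 − 1(526.8) = 37.22
  O₂: 3646 − 3(526.8) = 2066
  N₂: 13720 (inert)
  CO₂: 0 + 2(526.8) = 1054
  H₂O: 0 + 2(526.8) = 1054
Total out = 17930 lbmol/h; y_O₂ = 2066 / 17930 = 0.1152.

0.115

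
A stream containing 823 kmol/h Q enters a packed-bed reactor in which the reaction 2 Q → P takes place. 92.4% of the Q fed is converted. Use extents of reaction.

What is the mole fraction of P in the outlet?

Q reacted = 0.924 × 823 = 760.5 kmol/h; ν_Q = −2, so ξ = 760.5/2 = 380.2 kmol/h.
Outlet amounts (n = n₀ + ν ξ):
  Q: 823 − 2(380.2) = 62.55
  P: 0 + 1(380.2) = 380.2
Total out = 442.8 kmol/h; y_P = 380.2 / 442.8 = 0.8587.

0.859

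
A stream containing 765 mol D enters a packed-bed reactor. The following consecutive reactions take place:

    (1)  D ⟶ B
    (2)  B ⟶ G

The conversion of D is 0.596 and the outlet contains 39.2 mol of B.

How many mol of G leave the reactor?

Conversion of D: D consumed = 1ξ₁ = 0.596 × 765 → ξ₁ = 455.9 mol.
B balance: n_B = 0 + 1ξ₁ − 1ξ₂ = 39.2 → ξ₂ = (1·455.9 − 39.2)/1 = 416.7 mol.
Outlet amounts (n = n₀ + Σ ν·ξ):
  D: 765 − 1(455.9) = 309.1
  B: 0 + 1(455.9) − 1(416.7) = 39.2
  G: 0 + 1(416.7) = 416.7

417 mol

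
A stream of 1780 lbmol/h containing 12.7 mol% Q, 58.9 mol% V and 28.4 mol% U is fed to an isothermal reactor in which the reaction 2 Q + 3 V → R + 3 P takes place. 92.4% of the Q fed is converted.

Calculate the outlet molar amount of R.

Q reacted = 0.924 × 226.1 = 208.9 lbmol/h; ν_Q = −2, so ξ = 208.9/2 = 104.4 lbmol/h.
Outlet amounts (n = n₀ + ν ξ):
  Q: 226.1 − 2(104.4) = 17.18
  V: 1048 − 3(104.4) = 735.1
  R: 0 + 1(104.4) = 104.4
  P: 0 + 3(104.4) = 313.3
  U: 505.5 (inert)

104 lbmol/h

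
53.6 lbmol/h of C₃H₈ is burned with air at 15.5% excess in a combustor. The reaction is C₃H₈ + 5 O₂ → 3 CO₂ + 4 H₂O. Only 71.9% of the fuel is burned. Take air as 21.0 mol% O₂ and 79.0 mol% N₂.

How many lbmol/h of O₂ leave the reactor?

Stoichiometric O₂ = 5 × 53.6 = 268 lbmol/h; O₂ fed = 268 × 1.155 = 309.5 lbmol/h.
N₂ fed = 309.5 × 79/21 = 1164 lbmol/h.
Fuel reacted = 0.719 × 53.6 → ξ = 38.54 lbmol/h.
Outlet (n = n₀ + ν ξ):
  C₃H₈: 53.6 − 1(38.54) = 15.06
  O₂: 309.5 − 5(38.54) = 116.8
  N₂: 1164 (inert)
  CO₂: 0 + 3(38.54) = 115.6
  H₂O: 0 + 4(38.54) = 154.2

117 lbmol/h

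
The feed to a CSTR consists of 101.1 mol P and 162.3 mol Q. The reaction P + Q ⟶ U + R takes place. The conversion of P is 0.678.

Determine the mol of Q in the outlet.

93.8 mol

P reacted = 0.678 × 101.1 = 68.55 mol; ν_P = −1, so ξ = 68.55/1 = 68.55 mol.
Outlet amounts (n = n₀ + ν ξ):
  P: 101.1 − 1(68.55) = 32.55
  Q: 162.3 − 1(68.55) = 93.75
  U: 0 + 1(68.55) = 68.55
  R: 0 + 1(68.55) = 68.55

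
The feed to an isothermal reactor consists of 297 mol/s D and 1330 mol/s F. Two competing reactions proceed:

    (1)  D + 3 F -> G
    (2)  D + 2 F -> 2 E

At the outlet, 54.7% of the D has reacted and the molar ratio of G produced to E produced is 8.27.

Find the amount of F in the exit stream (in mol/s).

Conversion of D: D consumed = 0.547 × 297 = 162.5 mol/s = 1ξ₁ + 1ξ₂.
Selectivity: 1ξ₁ / (2ξ₂) = 8.27 → ξ₁ = 16.54 ξ₂.
Substitute: (1·16.54 + 1) ξ₂ = 162.5 → ξ₂ = 9.262 mol/s, ξ₁ = 153.2 mol/s.
Outlet amounts (n = n₀ + Σ ν·ξ):
  D: 297 − 1(153.2) − 1(9.262) = 134.5
  F: 1330 − 3(153.2) − 2(9.262) = 851.9
  G: 0 + 1(153.2) = 153.2
  E: 0 + 2(9.262) = 18.52

852 mol/s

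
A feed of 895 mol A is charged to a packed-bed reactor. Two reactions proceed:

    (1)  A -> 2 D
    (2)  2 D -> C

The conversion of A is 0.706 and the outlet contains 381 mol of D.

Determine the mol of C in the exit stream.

441 mol

Conversion of A: A consumed = 1ξ₁ = 0.706 × 895 → ξ₁ = 631.9 mol.
D balance: n_D = 0 + 2ξ₁ − 2ξ₂ = 381 → ξ₂ = (2·631.9 − 381)/2 = 441.4 mol.
Outlet amounts (n = n₀ + Σ ν·ξ):
  A: 895 − 1(631.9) = 263.1
  D: 0 + 2(631.9) − 2(441.4) = 381
  C: 0 + 1(441.4) = 441.4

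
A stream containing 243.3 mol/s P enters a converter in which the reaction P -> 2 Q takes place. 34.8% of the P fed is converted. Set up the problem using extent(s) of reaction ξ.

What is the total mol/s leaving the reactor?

P reacted = 0.348 × 243.3 = 84.67 mol/s; ν_P = −1, so ξ = 84.67/1 = 84.67 mol/s.
Outlet amounts (n = n₀ + ν ξ):
  P: 243.3 − 1(84.67) = 158.6
  Q: 0 + 2(84.67) = 169.3
Total out = 158.6 + 169.3 = 328 mol/s.

328 mol/s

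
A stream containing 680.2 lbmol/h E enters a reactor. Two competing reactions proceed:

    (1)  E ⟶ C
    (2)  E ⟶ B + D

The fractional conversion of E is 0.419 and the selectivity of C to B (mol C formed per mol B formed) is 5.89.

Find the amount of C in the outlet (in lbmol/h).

244 lbmol/h

Conversion of E: E consumed = 0.419 × 680.2 = 285 lbmol/h = 1ξ₁ + 1ξ₂.
Selectivity: 1ξ₁ / (1ξ₂) = 5.89 → ξ₁ = 5.89 ξ₂.
Substitute: (1·5.89 + 1) ξ₂ = 285 → ξ₂ = 41.36 lbmol/h, ξ₁ = 243.6 lbmol/h.
Outlet amounts (n = n₀ + Σ ν·ξ):
  E: 680.2 − 1(243.6) − 1(41.36) = 395.2
  C: 0 + 1(243.6) = 243.6
  B: 0 + 1(41.36) = 41.36
  D: 0 + 1(41.36) = 41.36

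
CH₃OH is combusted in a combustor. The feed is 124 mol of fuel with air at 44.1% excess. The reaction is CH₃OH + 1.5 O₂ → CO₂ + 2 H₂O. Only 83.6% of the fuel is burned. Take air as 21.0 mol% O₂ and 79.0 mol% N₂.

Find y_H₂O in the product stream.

0.143

Stoichiometric O₂ = 1.5 × 124 = 186 mol; O₂ fed = 186 × 1.441 = 268 mol.
N₂ fed = 268 × 79/21 = 1008 mol.
Fuel reacted = 0.836 × 124 → ξ = 103.7 mol.
Outlet (n = n₀ + ν ξ):
  CH₃OH: 124 − 1(103.7) = 20.34
  O₂: 268 − 1.5(103.7) = 112.5
  N₂: 1008 (inert)
  CO₂: 0 + 1(103.7) = 103.7
  H₂O: 0 + 2(103.7) = 207.3
Total out = 1452 mol; y_H₂O = 207.3 / 1452 = 0.1428.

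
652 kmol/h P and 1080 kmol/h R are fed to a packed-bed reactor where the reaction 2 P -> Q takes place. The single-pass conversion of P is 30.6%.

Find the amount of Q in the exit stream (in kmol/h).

99.8 kmol/h

P reacted = 0.306 × 652 = 199.5 kmol/h; ν_P = −2, so ξ = 199.5/2 = 99.76 kmol/h.
Outlet amounts (n = n₀ + ν ξ):
  P: 652 − 2(99.76) = 452.5
  Q: 0 + 1(99.76) = 99.76
  R: 1080 (inert)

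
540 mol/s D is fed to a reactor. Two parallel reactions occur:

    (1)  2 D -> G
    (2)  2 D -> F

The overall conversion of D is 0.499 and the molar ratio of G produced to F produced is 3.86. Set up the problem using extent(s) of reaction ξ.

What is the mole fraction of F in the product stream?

Conversion of D: D consumed = 0.499 × 540 = 269.5 mol/s = 2ξ₁ + 2ξ₂.
Selectivity: 1ξ₁ / (1ξ₂) = 3.86 → ξ₁ = 3.86 ξ₂.
Substitute: (2·3.86 + 2) ξ₂ = 269.5 → ξ₂ = 27.72 mol/s, ξ₁ = 107 mol/s.
Outlet amounts (n = n₀ + Σ ν·ξ):
  D: 540 − 2(107) − 2(27.72) = 270.5
  G: 0 + 1(107) = 107
  F: 0 + 1(27.72) = 27.72
Total out = 405.3 mol/s; y_F = 27.72 / 405.3 = 0.0684.

0.0684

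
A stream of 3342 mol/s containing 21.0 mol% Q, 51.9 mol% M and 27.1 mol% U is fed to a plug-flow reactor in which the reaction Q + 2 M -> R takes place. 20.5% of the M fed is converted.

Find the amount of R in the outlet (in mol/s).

M reacted = 0.205 × 1734 = 355.6 mol/s; ν_M = −2, so ξ = 355.6/2 = 177.8 mol/s.
Outlet amounts (n = n₀ + ν ξ):
  Q: 701.8 − 1(177.8) = 524
  M: 1734 − 2(177.8) = 1379
  R: 0 + 1(177.8) = 177.8
  U: 905.7 (inert)

178 mol/s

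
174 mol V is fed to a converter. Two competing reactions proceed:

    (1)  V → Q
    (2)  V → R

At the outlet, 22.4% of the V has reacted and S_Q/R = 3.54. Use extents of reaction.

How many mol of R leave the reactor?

8.59 mol

Conversion of V: V consumed = 0.224 × 174 = 38.98 mol = 1ξ₁ + 1ξ₂.
Selectivity: 1ξ₁ / (1ξ₂) = 3.54 → ξ₁ = 3.54 ξ₂.
Substitute: (1·3.54 + 1) ξ₂ = 38.98 → ξ₂ = 8.585 mol, ξ₁ = 30.39 mol.
Outlet amounts (n = n₀ + Σ ν·ξ):
  V: 174 − 1(30.39) − 1(8.585) = 135
  Q: 0 + 1(30.39) = 30.39
  R: 0 + 1(8.585) = 8.585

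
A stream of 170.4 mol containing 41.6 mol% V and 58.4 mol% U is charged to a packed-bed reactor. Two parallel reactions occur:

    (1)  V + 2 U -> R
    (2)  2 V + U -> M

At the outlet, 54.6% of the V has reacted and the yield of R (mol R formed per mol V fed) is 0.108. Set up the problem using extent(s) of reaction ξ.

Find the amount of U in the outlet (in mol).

Yield of R: 1ξ₁ / 70.89 = 0.108 → ξ₁ = 7.656 mol.
Conversion of V: 1ξ₁ + 2ξ₂ = 0.546 × 70.89 = 38.7 → ξ₂ = 15.52 mol.
Outlet amounts (n = n₀ + Σ ν·ξ):
  V: 70.89 − 1(7.656) − 2(15.52) = 32.18
  U: 99.51 − 2(7.656) − 1(15.52) = 68.68
  R: 0 + 1(7.656) = 7.656
  M: 0 + 1(15.52) = 15.52

68.7 mol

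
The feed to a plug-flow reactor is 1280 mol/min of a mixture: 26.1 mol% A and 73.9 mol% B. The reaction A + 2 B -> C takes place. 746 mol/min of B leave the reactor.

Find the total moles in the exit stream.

For B: n = n₀ − 2ξ → 746 = 945.9 − 2ξ, giving ξ = 99.96 mol/min.
Outlet amounts (n = n₀ + ν ξ):
  A: 334.1 − 1(99.96) = 234.1
  B: 945.9 − 2(99.96) = 746
  C: 0 + 1(99.96) = 99.96
Total out = 234.1 + 746 + 99.96 = 1080 mol/min.

1080 mol/min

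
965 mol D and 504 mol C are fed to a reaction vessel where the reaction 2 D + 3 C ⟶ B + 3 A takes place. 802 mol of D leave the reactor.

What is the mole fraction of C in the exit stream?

0.187

For D: n = n₀ − 2ξ → 802 = 965 − 2ξ, giving ξ = 81.5 mol.
Outlet amounts (n = n₀ + ν ξ):
  D: 965 − 2(81.5) = 802
  C: 504 − 3(81.5) = 259.5
  B: 0 + 1(81.5) = 81.5
  A: 0 + 3(81.5) = 244.5
Total out = 1388 mol; y_C = 259.5 / 1388 = 0.187.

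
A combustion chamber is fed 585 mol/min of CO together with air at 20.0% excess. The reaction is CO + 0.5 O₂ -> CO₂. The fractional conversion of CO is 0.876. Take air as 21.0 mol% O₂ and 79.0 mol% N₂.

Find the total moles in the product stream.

2000 mol/min

Stoichiometric O₂ = 0.5 × 585 = 292.5 mol/min; O₂ fed = 292.5 × 1.200 = 351 mol/min.
N₂ fed = 351 × 79/21 = 1320 mol/min.
Fuel reacted = 0.876 × 585 → ξ = 512.5 mol/min.
Outlet (n = n₀ + ν ξ):
  CO: 585 − 1(512.5) = 72.54
  O₂: 351 − 0.5(512.5) = 94.77
  N₂: 1320 (inert)
  CO₂: 0 + 1(512.5) = 512.5
Total out = 72.54 + 94.77 + 1320 + 512.5 = 2000 mol/min.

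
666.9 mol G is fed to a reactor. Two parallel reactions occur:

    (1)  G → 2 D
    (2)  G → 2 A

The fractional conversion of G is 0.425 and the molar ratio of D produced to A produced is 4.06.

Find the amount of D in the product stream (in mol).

455 mol

Conversion of G: G consumed = 0.425 × 666.9 = 283.4 mol = 1ξ₁ + 1ξ₂.
Selectivity: 2ξ₁ / (2ξ₂) = 4.06 → ξ₁ = 4.06 ξ₂.
Substitute: (1·4.06 + 1) ξ₂ = 283.4 → ξ₂ = 56.01 mol, ξ₁ = 227.4 mol.
Outlet amounts (n = n₀ + Σ ν·ξ):
  G: 666.9 − 1(227.4) − 1(56.01) = 383.5
  D: 0 + 2(227.4) = 454.8
  A: 0 + 2(56.01) = 112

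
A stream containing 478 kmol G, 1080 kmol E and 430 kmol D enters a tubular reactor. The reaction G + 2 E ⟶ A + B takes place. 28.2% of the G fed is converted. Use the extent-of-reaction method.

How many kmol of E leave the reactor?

G reacted = 0.282 × 478 = 134.8 kmol; ν_G = −1, so ξ = 134.8/1 = 134.8 kmol.
Outlet amounts (n = n₀ + ν ξ):
  G: 478 − 1(134.8) = 343.2
  E: 1080 − 2(134.8) = 810.4
  A: 0 + 1(134.8) = 134.8
  B: 0 + 1(134.8) = 134.8
  D: 430 (inert)

810 kmol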